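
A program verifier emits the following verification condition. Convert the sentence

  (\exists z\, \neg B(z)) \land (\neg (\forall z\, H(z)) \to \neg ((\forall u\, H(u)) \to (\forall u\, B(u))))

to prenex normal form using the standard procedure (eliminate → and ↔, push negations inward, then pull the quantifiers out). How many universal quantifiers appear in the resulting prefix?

First replace A → B with ¬A ∨ B.
  (\exists z\, \neg B(z)) \land (\neg \neg (\forall z\, H(z)) \lor \neg (\neg (\forall u\, H(u)) \lor (\forall u\, B(u))))
Drive negations inward (¬∀x A ≡ ∃x ¬A, ¬∃x A ≡ ∀x ¬A, De Morgan for ∧/∨):
  (\exists z\, \neg B(z)) \land ((\forall z\, H(z)) \lor (\forall u\, H(u)) \land (\exists u\, \neg B(u)))
Rename bound variables to avoid capture: z↦r, u↦q.
  (\exists z\, \neg B(z)) \land ((\forall r\, H(r)) \lor (\forall u\, H(u)) \land (\exists q\, \neg B(q)))
Extract every quantifier outward, since the variables are now distinct and don't occur free across branches:
  \exists z\, \forall r\, \forall u\, \exists q\, (\neg B(z) \land (H(r) \lor H(u) \land \neg B(q)))
The prefix is \exists z \forall r \forall u \exists q: 2 universal, 2 existential.

2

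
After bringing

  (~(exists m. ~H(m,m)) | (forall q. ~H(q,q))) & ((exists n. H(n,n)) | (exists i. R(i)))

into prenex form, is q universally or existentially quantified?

Move each ¬ inward, flipping quantifiers it crosses:
  ((forall m. H(m,m)) | (forall q. ~H(q,q))) & ((exists n. H(n,n)) | (exists i. R(i)))
All bound variables are already distinct, so no renaming is needed.
Extract every quantifier outward, since the variables are now distinct and don't occur free across branches:
  forall m. forall q. exists n. exists i. ((H(m,m) | ~H(q,q)) & (H(n,n) | R(i)))
The quantifier forall q sits under an even number of negations, so it remains universal.

universal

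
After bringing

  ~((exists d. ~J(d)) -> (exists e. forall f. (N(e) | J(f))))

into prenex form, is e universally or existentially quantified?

universal

Eliminate → and ↔ using ¬ and ∨.
  ~(~(exists d. ~J(d)) | (exists e. forall f. (N(e) | J(f))))
Move each ¬ inward, flipping quantifiers it crosses:
  (exists d. ~J(d)) & (forall e. exists f. (~N(e) & ~J(f)))
All bound variables are already distinct, so no renaming is needed.
Extract every quantifier outward, since the variables are now distinct and don't occur free across branches:
  exists d. forall e. exists f. (~J(d) & ~N(e) & ~J(f))
The quantifier exists e sits under an odd number of negations (counting the antecedent side of each →), so it flips to forall e.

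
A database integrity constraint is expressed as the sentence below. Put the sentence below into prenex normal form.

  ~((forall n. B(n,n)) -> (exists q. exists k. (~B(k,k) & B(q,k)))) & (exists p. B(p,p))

forall n. forall q. forall k. exists p. (B(n,n) & (B(k,k) | ~B(q,k)) & B(p,p))

First replace A → B with ¬A ∨ B.
  ~(~(forall n. B(n,n)) | (exists q. exists k. (~B(k,k) & B(q,k)))) & (exists p. B(p,p))
Drive negations inward (¬∀x A ≡ ∃x ¬A, ¬∃x A ≡ ∀x ¬A, De Morgan for ∧/∨):
  (forall n. B(n,n)) & (forall q. forall k. (B(k,k) | ~B(q,k))) & (exists p. B(p,p))
Pull the quantifiers to the front (each side's bound variable is not free in the other side):
  forall n. forall q. forall k. exists p. (B(n,n) & (B(k,k) | ~B(q,k)) & B(p,p))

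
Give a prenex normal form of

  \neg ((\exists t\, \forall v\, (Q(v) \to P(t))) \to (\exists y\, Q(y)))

\exists t\, \forall v\, \forall y\, ((\neg Q(v) \lor P(t)) \land \neg Q(y))

Rewrite implications/biconditionals: A → B as ¬A ∨ B.
  \neg (\neg (\exists t\, \forall v\, (\neg Q(v) \lor P(t))) \lor (\exists y\, Q(y)))
Push ¬ through the quantifiers and connectives to reach negation normal form:
  (\exists t\, \forall v\, (\neg Q(v) \lor P(t))) \land (\forall y\, \neg Q(y))
All bound variables are already distinct, so no renaming is needed.
Finally move all quantifiers to the prefix:
  \exists t\, \forall v\, \forall y\, ((\neg Q(v) \lor P(t)) \land \neg Q(y))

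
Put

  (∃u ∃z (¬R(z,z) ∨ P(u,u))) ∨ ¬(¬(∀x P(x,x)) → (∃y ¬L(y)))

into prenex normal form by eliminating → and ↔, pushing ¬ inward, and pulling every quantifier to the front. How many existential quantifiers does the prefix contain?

3

Rewrite implications/biconditionals: A → B as ¬A ∨ B.
  (∃u ∃z (¬R(z,z) ∨ P(u,u))) ∨ ¬(¬¬(∀x P(x,x)) ∨ (∃y ¬L(y)))
Drive negations inward (¬∀x A ≡ ∃x ¬A, ¬∃x A ≡ ∀x ¬A, De Morgan for ∧/∨):
  (∃u ∃z (¬R(z,z) ∨ P(u,u))) ∨ (∃x ¬P(x,x)) ∧ (∀y L(y))
Extract every quantifier outward, since the variables are now distinct and don't occur free across branches:
  ∃u ∃z ∃x ∀y (¬R(z,z) ∨ P(u,u) ∨ ¬P(x,x) ∧ L(y))
The prefix is ∃u ∃z ∃x ∀y: 1 universal, 3 existential.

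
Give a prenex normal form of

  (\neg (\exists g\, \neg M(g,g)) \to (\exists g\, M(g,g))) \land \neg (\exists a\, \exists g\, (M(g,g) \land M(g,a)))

Eliminate → and ↔ using ¬ and ∨.
  (\neg \neg (\exists g\, \neg M(g,g)) \lor (\exists g\, M(g,g))) \land \neg (\exists a\, \exists g\, (M(g,g) \land M(g,a)))
Drive negations inward (¬∀x A ≡ ∃x ¬A, ¬∃x A ≡ ∀x ¬A, De Morgan for ∧/∨):
  ((\exists g\, \neg M(g,g)) \lor (\exists g\, M(g,g))) \land (\forall a\, \forall g\, (\neg M(g,g) \lor \neg M(g,a)))
Rename bound variables to avoid capture: g↦q, g↦t.
  ((\exists g\, \neg M(g,g)) \lor (\exists q\, M(q,q))) \land (\forall a\, \forall t\, (\neg M(t,t) \lor \neg M(t,a)))
Extract every quantifier outward, since the variables are now distinct and don't occur free across branches:
  \exists g\, \exists q\, \forall a\, \forall t\, ((\neg M(g,g) \lor M(q,q)) \land (\neg M(t,t) \lor \neg M(t,a)))

\exists g\, \exists q\, \forall a\, \forall t\, ((\neg M(g,g) \lor M(q,q)) \land (\neg M(t,t) \lor \neg M(t,a)))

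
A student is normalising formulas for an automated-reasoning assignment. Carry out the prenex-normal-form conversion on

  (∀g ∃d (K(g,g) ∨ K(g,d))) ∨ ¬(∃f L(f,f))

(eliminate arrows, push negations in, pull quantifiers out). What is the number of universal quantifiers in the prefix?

2

Push ¬ through the quantifiers and connectives to reach negation normal form:
  (∀g ∃d (K(g,g) ∨ K(g,d))) ∨ (∀f ¬L(f,f))
All bound variables are already distinct, so no renaming is needed.
Pull the quantifiers to the front (each side's bound variable is not free in the other side):
  ∀g ∃d ∀f (K(g,g) ∨ K(g,d) ∨ ¬L(f,f))
The prefix is ∀g ∃d ∀f: 2 universal, 1 existential.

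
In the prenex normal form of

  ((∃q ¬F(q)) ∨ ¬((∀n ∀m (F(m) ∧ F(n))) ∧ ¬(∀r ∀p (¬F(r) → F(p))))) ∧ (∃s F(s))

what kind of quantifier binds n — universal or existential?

Eliminate → and ↔ using ¬ and ∨.
  ((∃q ¬F(q)) ∨ ¬((∀n ∀m (F(m) ∧ F(n))) ∧ ¬(∀r ∀p (¬¬F(r) ∨ F(p))))) ∧ (∃s F(s))
Push ¬ through the quantifiers and connectives to reach negation normal form:
  ((∃q ¬F(q)) ∨ (∃n ∃m (¬F(m) ∨ ¬F(n))) ∨ (∀r ∀p (F(r) ∨ F(p)))) ∧ (∃s F(s))
All bound variables are already distinct, so no renaming is needed.
Extract every quantifier outward, since the variables are now distinct and don't occur free across branches:
  ∃q ∃n ∃m ∀r ∀p ∃s ((¬F(q) ∨ ¬F(m) ∨ ¬F(n) ∨ F(r) ∨ F(p)) ∧ F(s))
The quantifier ∀n sits under an odd number of negations (counting the antecedent side of each →), so it flips to ∃n.

existential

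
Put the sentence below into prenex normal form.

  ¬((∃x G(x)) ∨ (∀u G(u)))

Push ¬ through the quantifiers and connectives to reach negation normal form:
  (∀x ¬G(x)) ∧ (∃u ¬G(u))
All bound variables are already distinct, so no renaming is needed.
Extract every quantifier outward, since the variables are now distinct and don't occur free across branches:
  ∀x ∃u (¬G(x) ∧ ¬G(u))

∀x ∃u (¬G(x) ∧ ¬G(u))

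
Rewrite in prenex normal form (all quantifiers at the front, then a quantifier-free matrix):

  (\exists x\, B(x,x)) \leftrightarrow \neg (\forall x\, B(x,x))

First replace A → B with ¬A ∨ B; A ↔ B as (¬A ∨ B) ∧ (¬B ∨ A).
  (\neg (\exists x\, B(x,x)) \lor \neg (\forall x\, B(x,x))) \land (\neg \neg (\forall x\, B(x,x)) \lor (\exists x\, B(x,x)))
Move each ¬ inward, flipping quantifiers it crosses:
  ((\forall x\, \neg B(x,x)) \lor (\exists x\, \neg B(x,x))) \land ((\forall x\, B(x,x)) \lor (\exists x\, B(x,x)))
Rename bound variables to avoid capture: x↦u, x↦a, x↦q.
  ((\forall x\, \neg B(x,x)) \lor (\exists u\, \neg B(u,u))) \land ((\forall a\, B(a,a)) \lor (\exists q\, B(q,q)))
Finally move all quantifiers to the prefix:
  \forall x\, \exists u\, \forall a\, \exists q\, ((\neg B(x,x) \lor \neg B(u,u)) \land (B(a,a) \lor B(q,q)))

\forall x\, \exists u\, \forall a\, \exists q\, ((\neg B(x,x) \lor \neg B(u,u)) \land (B(a,a) \lor B(q,q)))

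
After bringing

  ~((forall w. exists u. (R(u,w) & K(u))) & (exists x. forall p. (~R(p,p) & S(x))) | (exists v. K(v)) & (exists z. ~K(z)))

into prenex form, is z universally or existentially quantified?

universal

Move each ¬ inward, flipping quantifiers it crosses:
  ((exists w. forall u. (~R(u,w) | ~K(u))) | (forall x. exists p. (R(p,p) | ~S(x)))) & ((forall v. ~K(v)) | (forall z. K(z)))
Extract every quantifier outward, since the variables are now distinct and don't occur free across branches:
  exists w. forall u. forall x. exists p. forall v. forall z. ((~R(u,w) | ~K(u) | R(p,p) | ~S(x)) & (~K(v) | K(z)))
The quantifier exists z sits under an odd number of negations, so it flips to forall z.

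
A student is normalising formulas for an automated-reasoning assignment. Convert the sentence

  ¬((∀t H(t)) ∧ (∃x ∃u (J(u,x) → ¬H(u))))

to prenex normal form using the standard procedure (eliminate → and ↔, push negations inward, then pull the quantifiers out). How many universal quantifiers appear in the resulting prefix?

First replace A → B with ¬A ∨ B.
  ¬((∀t H(t)) ∧ (∃x ∃u (¬J(u,x) ∨ ¬H(u))))
Drive negations inward (¬∀x A ≡ ∃x ¬A, ¬∃x A ≡ ∀x ¬A, De Morgan for ∧/∨):
  (∃t ¬H(t)) ∨ (∀x ∀u (J(u,x) ∧ H(u)))
Extract every quantifier outward, since the variables are now distinct and don't occur free across branches:
  ∃t ∀x ∀u (¬H(t) ∨ J(u,x) ∧ H(u))
The prefix is ∃t ∀x ∀u: 2 universal, 1 existential.

2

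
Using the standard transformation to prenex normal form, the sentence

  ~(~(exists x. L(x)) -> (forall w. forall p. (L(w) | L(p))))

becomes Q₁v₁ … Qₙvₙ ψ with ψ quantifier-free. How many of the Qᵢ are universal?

1

First replace A → B with ¬A ∨ B.
  ~(~~(exists x. L(x)) | (forall w. forall p. (L(w) | L(p))))
Move each ¬ inward, flipping quantifiers it crosses:
  (forall x. ~L(x)) & (exists w. exists p. (~L(w) & ~L(p)))
All bound variables are already distinct, so no renaming is needed.
Extract every quantifier outward, since the variables are now distinct and don't occur free across branches:
  forall x. exists w. exists p. (~L(x) & ~L(w) & ~L(p))
The prefix is forall x exists w exists p: 1 universal, 2 existential.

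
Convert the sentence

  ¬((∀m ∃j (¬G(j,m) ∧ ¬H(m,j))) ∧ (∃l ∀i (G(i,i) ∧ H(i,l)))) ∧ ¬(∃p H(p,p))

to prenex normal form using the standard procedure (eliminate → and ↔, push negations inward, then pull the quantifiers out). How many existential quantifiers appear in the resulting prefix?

Drive negations inward (¬∀x A ≡ ∃x ¬A, ¬∃x A ≡ ∀x ¬A, De Morgan for ∧/∨):
  ((∃m ∀j (G(j,m) ∨ H(m,j))) ∨ (∀l ∃i (¬G(i,i) ∨ ¬H(i,l)))) ∧ (∀p ¬H(p,p))
Extract every quantifier outward, since the variables are now distinct and don't occur free across branches:
  ∃m ∀j ∀l ∃i ∀p ((G(j,m) ∨ H(m,j) ∨ ¬G(i,i) ∨ ¬H(i,l)) ∧ ¬H(p,p))
The prefix is ∃m ∀j ∀l ∃i ∀p: 3 universal, 2 existential.

2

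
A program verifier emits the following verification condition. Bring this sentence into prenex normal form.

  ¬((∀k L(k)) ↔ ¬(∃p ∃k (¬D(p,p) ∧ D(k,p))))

Rewrite implications/biconditionals: A → B as ¬A ∨ B; A ↔ B as (¬A ∨ B) ∧ (¬B ∨ A).
  ¬((¬(∀k L(k)) ∨ ¬(∃p ∃k (¬D(p,p) ∧ D(k,p)))) ∧ (¬¬(∃p ∃k (¬D(p,p) ∧ D(k,p))) ∨ (∀k L(k))))
Move each ¬ inward, flipping quantifiers it crosses:
  (∀k L(k)) ∧ (∃p ∃k (¬D(p,p) ∧ D(k,p))) ∨ (∀p ∀k (D(p,p) ∨ ¬D(k,p))) ∧ (∃k ¬L(k))
Standardize variables apart so no two quantifiers bind the same name: k↦y, p↦r, k↦s, k↦y1.
  (∀k L(k)) ∧ (∃p ∃y (¬D(p,p) ∧ D(y,p))) ∨ (∀r ∀s (D(r,r) ∨ ¬D(s,r))) ∧ (∃y1 ¬L(y1))
Finally move all quantifiers to the prefix:
  ∀k ∃p ∃y ∀r ∀s ∃y1 (L(k) ∧ ¬D(p,p) ∧ D(y,p) ∨ (D(r,r) ∨ ¬D(s,r)) ∧ ¬L(y1))

∀k ∃p ∃y ∀r ∀s ∃y1 (L(k) ∧ ¬D(p,p) ∧ D(y,p) ∨ (D(r,r) ∨ ¬D(s,r)) ∧ ¬L(y1))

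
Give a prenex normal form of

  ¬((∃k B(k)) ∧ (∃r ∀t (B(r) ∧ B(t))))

∀k ∀r ∃t (¬B(k) ∨ ¬B(r) ∨ ¬B(t))

Push ¬ through the quantifiers and connectives to reach negation normal form:
  (∀k ¬B(k)) ∨ (∀r ∃t (¬B(r) ∨ ¬B(t)))
All bound variables are already distinct, so no renaming is needed.
Pull the quantifiers to the front (each side's bound variable is not free in the other side):
  ∀k ∀r ∃t (¬B(k) ∨ ¬B(r) ∨ ¬B(t))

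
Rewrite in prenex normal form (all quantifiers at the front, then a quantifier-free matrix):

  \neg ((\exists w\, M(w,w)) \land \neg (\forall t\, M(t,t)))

Move each ¬ inward, flipping quantifiers it crosses:
  (\forall w\, \neg M(w,w)) \lor (\forall t\, M(t,t))
All bound variables are already distinct, so no renaming is needed.
Extract every quantifier outward, since the variables are now distinct and don't occur free across branches:
  \forall w\, \forall t\, (\neg M(w,w) \lor M(t,t))

\forall w\, \forall t\, (\neg M(w,w) \lor M(t,t))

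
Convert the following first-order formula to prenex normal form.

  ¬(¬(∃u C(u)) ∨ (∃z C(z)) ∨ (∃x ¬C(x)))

Move each ¬ inward, flipping quantifiers it crosses:
  (∃u C(u)) ∧ (∀z ¬C(z)) ∧ (∀x C(x))
All bound variables are already distinct, so no renaming is needed.
Finally move all quantifiers to the prefix:
  ∃u ∀z ∀x (C(u) ∧ ¬C(z) ∧ C(x))

∃u ∀z ∀x (C(u) ∧ ¬C(z) ∧ C(x))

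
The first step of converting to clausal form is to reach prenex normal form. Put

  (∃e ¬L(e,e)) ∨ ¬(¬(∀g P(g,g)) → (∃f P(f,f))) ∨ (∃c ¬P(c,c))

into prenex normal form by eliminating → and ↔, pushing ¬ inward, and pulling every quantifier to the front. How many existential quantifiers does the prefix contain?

3

First replace A → B with ¬A ∨ B.
  (∃e ¬L(e,e)) ∨ ¬(¬¬(∀g P(g,g)) ∨ (∃f P(f,f))) ∨ (∃c ¬P(c,c))
Push ¬ through the quantifiers and connectives to reach negation normal form:
  (∃e ¬L(e,e)) ∨ (∃g ¬P(g,g)) ∧ (∀f ¬P(f,f)) ∨ (∃c ¬P(c,c))
All bound variables are already distinct, so no renaming is needed.
Finally move all quantifiers to the prefix:
  ∃e ∃g ∀f ∃c (¬L(e,e) ∨ ¬P(g,g) ∧ ¬P(f,f) ∨ ¬P(c,c))
The prefix is ∃e ∃g ∀f ∃c: 1 universal, 3 existential.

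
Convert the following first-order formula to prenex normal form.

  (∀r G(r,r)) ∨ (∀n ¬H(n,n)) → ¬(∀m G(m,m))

Rewrite implications/biconditionals: A → B as ¬A ∨ B.
  ¬((∀r G(r,r)) ∨ (∀n ¬H(n,n))) ∨ ¬(∀m G(m,m))
Move each ¬ inward, flipping quantifiers it crosses:
  (∃r ¬G(r,r)) ∧ (∃n H(n,n)) ∨ (∃m ¬G(m,m))
Finally move all quantifiers to the prefix:
  ∃r ∃n ∃m (¬G(r,r) ∧ H(n,n) ∨ ¬G(m,m))

∃r ∃n ∃m (¬G(r,r) ∧ H(n,n) ∨ ¬G(m,m))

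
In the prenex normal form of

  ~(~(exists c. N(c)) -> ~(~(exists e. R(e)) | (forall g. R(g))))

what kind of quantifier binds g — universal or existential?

Rewrite implications/biconditionals: A → B as ¬A ∨ B.
  ~(~~(exists c. N(c)) | ~(~(exists e. R(e)) | (forall g. R(g))))
Move each ¬ inward, flipping quantifiers it crosses:
  (forall c. ~N(c)) & ((forall e. ~R(e)) | (forall g. R(g)))
Pull the quantifiers to the front (each side's bound variable is not free in the other side):
  forall c. forall e. forall g. (~N(c) & (~R(e) | R(g)))
The quantifier forall g sits under an even number of negations (counting the antecedent side of each →), so it remains universal.

universal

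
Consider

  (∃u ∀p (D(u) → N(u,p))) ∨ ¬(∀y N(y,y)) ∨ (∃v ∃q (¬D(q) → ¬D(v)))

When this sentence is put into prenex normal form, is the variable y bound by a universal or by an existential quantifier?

existential

First replace A → B with ¬A ∨ B.
  (∃u ∀p (¬D(u) ∨ N(u,p))) ∨ ¬(∀y N(y,y)) ∨ (∃v ∃q (¬¬D(q) ∨ ¬D(v)))
Drive negations inward (¬∀x A ≡ ∃x ¬A, ¬∃x A ≡ ∀x ¬A, De Morgan for ∧/∨):
  (∃u ∀p (¬D(u) ∨ N(u,p))) ∨ (∃y ¬N(y,y)) ∨ (∃v ∃q (D(q) ∨ ¬D(v)))
All bound variables are already distinct, so no renaming is needed.
Extract every quantifier outward, since the variables are now distinct and don't occur free across branches:
  ∃u ∀p ∃y ∃v ∃q (¬D(u) ∨ N(u,p) ∨ ¬N(y,y) ∨ D(q) ∨ ¬D(v))
The quantifier ∀y sits under an odd number of negations (counting the antecedent side of each →), so it flips to ∃y.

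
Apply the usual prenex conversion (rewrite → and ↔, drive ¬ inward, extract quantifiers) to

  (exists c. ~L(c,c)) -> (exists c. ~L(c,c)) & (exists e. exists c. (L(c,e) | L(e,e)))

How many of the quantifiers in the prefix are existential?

3

First replace A → B with ¬A ∨ B.
  ~(exists c. ~L(c,c)) | (exists c. ~L(c,c)) & (exists e. exists c. (L(c,e) | L(e,e)))
Move each ¬ inward, flipping quantifiers it crosses:
  (forall c. L(c,c)) | (exists c. ~L(c,c)) & (exists e. exists c. (L(c,e) | L(e,e)))
Rename bound variables to avoid capture: c↦z, c↦w1.
  (forall c. L(c,c)) | (exists z. ~L(z,z)) & (exists e. exists w1. (L(w1,e) | L(e,e)))
Extract every quantifier outward, since the variables are now distinct and don't occur free across branches:
  forall c. exists z. exists e. exists w1. (L(c,c) | ~L(z,z) & (L(w1,e) | L(e,e)))
The prefix is forall c exists z exists e exists w1: 1 universal, 3 existential.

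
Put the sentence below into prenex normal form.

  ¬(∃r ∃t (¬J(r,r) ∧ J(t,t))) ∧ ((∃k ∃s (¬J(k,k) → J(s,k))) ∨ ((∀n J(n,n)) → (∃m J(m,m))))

First replace A → B with ¬A ∨ B.
  ¬(∃r ∃t (¬J(r,r) ∧ J(t,t))) ∧ ((∃k ∃s (¬¬J(k,k) ∨ J(s,k))) ∨ ¬(∀n J(n,n)) ∨ (∃m J(m,m)))
Drive negations inward (¬∀x A ≡ ∃x ¬A, ¬∃x A ≡ ∀x ¬A, De Morgan for ∧/∨):
  (∀r ∀t (J(r,r) ∨ ¬J(t,t))) ∧ ((∃k ∃s (J(k,k) ∨ J(s,k))) ∨ (∃n ¬J(n,n)) ∨ (∃m J(m,m)))
All bound variables are already distinct, so no renaming is needed.
Extract every quantifier outward, since the variables are now distinct and don't occur free across branches:
  ∀r ∀t ∃k ∃s ∃n ∃m ((J(r,r) ∨ ¬J(t,t)) ∧ (J(k,k) ∨ J(s,k) ∨ ¬J(n,n) ∨ J(m,m)))

∀r ∀t ∃k ∃s ∃n ∃m ((J(r,r) ∨ ¬J(t,t)) ∧ (J(k,k) ∨ J(s,k) ∨ ¬J(n,n) ∨ J(m,m)))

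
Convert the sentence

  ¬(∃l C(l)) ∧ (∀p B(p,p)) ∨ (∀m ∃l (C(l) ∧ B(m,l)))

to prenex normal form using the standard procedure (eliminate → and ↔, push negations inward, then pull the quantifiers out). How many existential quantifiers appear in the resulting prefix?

1

Drive negations inward (¬∀x A ≡ ∃x ¬A, ¬∃x A ≡ ∀x ¬A, De Morgan for ∧/∨):
  (∀l ¬C(l)) ∧ (∀p B(p,p)) ∨ (∀m ∃l (C(l) ∧ B(m,l)))
Standardize variables apart so no two quantifiers bind the same name: l↦v.
  (∀l ¬C(l)) ∧ (∀p B(p,p)) ∨ (∀m ∃v (C(v) ∧ B(m,v)))
Pull the quantifiers to the front (each side's bound variable is not free in the other side):
  ∀l ∀p ∀m ∃v (¬C(l) ∧ B(p,p) ∨ C(v) ∧ B(m,v))
The prefix is ∀l ∀p ∀m ∃v: 3 universal, 1 existential.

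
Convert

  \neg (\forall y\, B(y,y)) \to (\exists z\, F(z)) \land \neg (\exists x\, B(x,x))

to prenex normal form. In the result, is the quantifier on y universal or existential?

Rewrite implications/biconditionals: A → B as ¬A ∨ B.
  \neg \neg (\forall y\, B(y,y)) \lor (\exists z\, F(z)) \land \neg (\exists x\, B(x,x))
Push ¬ through the quantifiers and connectives to reach negation normal form:
  (\forall y\, B(y,y)) \lor (\exists z\, F(z)) \land (\forall x\, \neg B(x,x))
Pull the quantifiers to the front (each side's bound variable is not free in the other side):
  \forall y\, \exists z\, \forall x\, (B(y,y) \lor F(z) \land \neg B(x,x))
The quantifier \forall y sits under an even number of negations (counting the antecedent side of each →), so it remains universal.

universal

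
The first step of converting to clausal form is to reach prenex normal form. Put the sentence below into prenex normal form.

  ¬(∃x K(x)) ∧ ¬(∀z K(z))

∀x ∃z (¬K(x) ∧ ¬K(z))

Push ¬ through the quantifiers and connectives to reach negation normal form:
  (∀x ¬K(x)) ∧ (∃z ¬K(z))
All bound variables are already distinct, so no renaming is needed.
Pull the quantifiers to the front (each side's bound variable is not free in the other side):
  ∀x ∃z (¬K(x) ∧ ¬K(z))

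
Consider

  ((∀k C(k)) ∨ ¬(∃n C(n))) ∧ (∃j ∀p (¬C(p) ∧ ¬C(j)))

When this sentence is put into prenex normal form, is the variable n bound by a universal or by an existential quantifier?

universal

Push ¬ through the quantifiers and connectives to reach negation normal form:
  ((∀k C(k)) ∨ (∀n ¬C(n))) ∧ (∃j ∀p (¬C(p) ∧ ¬C(j)))
Extract every quantifier outward, since the variables are now distinct and don't occur free across branches:
  ∀k ∀n ∃j ∀p ((C(k) ∨ ¬C(n)) ∧ ¬C(p) ∧ ¬C(j))
The quantifier ∃n sits under an odd number of negations, so it flips to ∀n.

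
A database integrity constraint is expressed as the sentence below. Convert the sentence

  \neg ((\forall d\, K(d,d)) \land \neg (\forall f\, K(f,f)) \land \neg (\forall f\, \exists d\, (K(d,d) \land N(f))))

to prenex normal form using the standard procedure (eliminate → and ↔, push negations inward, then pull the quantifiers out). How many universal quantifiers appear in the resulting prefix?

2

Drive negations inward (¬∀x A ≡ ∃x ¬A, ¬∃x A ≡ ∀x ¬A, De Morgan for ∧/∨):
  (\exists d\, \neg K(d,d)) \lor (\forall f\, K(f,f)) \lor (\forall f\, \exists d\, (K(d,d) \land N(f)))
Give each quantifier a distinct variable: f↦x1, d↦x.
  (\exists d\, \neg K(d,d)) \lor (\forall f\, K(f,f)) \lor (\forall x1\, \exists x\, (K(x,x) \land N(x1)))
Pull the quantifiers to the front (each side's bound variable is not free in the other side):
  \exists d\, \forall f\, \forall x1\, \exists x\, (\neg K(d,d) \lor K(f,f) \lor K(x,x) \land N(x1))
The prefix is \exists d \forall f \forall x1 \exists x: 2 universal, 2 existential.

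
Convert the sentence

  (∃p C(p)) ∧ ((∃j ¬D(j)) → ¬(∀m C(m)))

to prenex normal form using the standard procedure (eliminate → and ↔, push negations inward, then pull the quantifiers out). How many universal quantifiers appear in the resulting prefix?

Eliminate → and ↔ using ¬ and ∨.
  (∃p C(p)) ∧ (¬(∃j ¬D(j)) ∨ ¬(∀m C(m)))
Push ¬ through the quantifiers and connectives to reach negation normal form:
  (∃p C(p)) ∧ ((∀j D(j)) ∨ (∃m ¬C(m)))
All bound variables are already distinct, so no renaming is needed.
Pull the quantifiers to the front (each side's bound variable is not free in the other side):
  ∃p ∀j ∃m (C(p) ∧ (D(j) ∨ ¬C(m)))
The prefix is ∃p ∀j ∃m: 1 universal, 2 existential.

1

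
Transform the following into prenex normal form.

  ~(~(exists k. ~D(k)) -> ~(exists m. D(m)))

forall k. exists m. (D(k) & D(m))

First replace A → B with ¬A ∨ B.
  ~(~~(exists k. ~D(k)) | ~(exists m. D(m)))
Move each ¬ inward, flipping quantifiers it crosses:
  (forall k. D(k)) & (exists m. D(m))
Extract every quantifier outward, since the variables are now distinct and don't occur free across branches:
  forall k. exists m. (D(k) & D(m))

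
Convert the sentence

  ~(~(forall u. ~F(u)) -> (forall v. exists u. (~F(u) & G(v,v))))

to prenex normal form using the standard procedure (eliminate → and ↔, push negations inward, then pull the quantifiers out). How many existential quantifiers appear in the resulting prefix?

First replace A → B with ¬A ∨ B.
  ~(~~(forall u. ~F(u)) | (forall v. exists u. (~F(u) & G(v,v))))
Push ¬ through the quantifiers and connectives to reach negation normal form:
  (exists u. F(u)) & (exists v. forall u. (F(u) | ~G(v,v)))
Give each quantifier a distinct variable: u↦z1.
  (exists u. F(u)) & (exists v. forall z1. (F(z1) | ~G(v,v)))
Pull the quantifiers to the front (each side's bound variable is not free in the other side):
  exists u. exists v. forall z1. (F(u) & (F(z1) | ~G(v,v)))
The prefix is exists u exists v forall z1: 1 universal, 2 existential.

2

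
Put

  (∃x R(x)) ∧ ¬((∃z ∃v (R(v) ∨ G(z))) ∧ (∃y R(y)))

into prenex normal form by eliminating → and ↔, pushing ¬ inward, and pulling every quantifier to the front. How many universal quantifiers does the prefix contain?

3

Push ¬ through the quantifiers and connectives to reach negation normal form:
  (∃x R(x)) ∧ ((∀z ∀v (¬R(v) ∧ ¬G(z))) ∨ (∀y ¬R(y)))
All bound variables are already distinct, so no renaming is needed.
Extract every quantifier outward, since the variables are now distinct and don't occur free across branches:
  ∃x ∀z ∀v ∀y (R(x) ∧ (¬R(v) ∧ ¬G(z) ∨ ¬R(y)))
The prefix is ∃x ∀z ∀v ∀y: 3 universal, 1 existential.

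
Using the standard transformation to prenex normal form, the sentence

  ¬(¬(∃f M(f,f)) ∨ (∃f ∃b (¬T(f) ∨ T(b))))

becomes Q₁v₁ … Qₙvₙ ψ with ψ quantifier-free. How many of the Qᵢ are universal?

2

Push ¬ through the quantifiers and connectives to reach negation normal form:
  (∃f M(f,f)) ∧ (∀f ∀b (T(f) ∧ ¬T(b)))
Rename bound variables to avoid capture: f↦y.
  (∃f M(f,f)) ∧ (∀y ∀b (T(y) ∧ ¬T(b)))
Pull the quantifiers to the front (each side's bound variable is not free in the other side):
  ∃f ∀y ∀b (M(f,f) ∧ T(y) ∧ ¬T(b))
The prefix is ∃f ∀y ∀b: 2 universal, 1 existential.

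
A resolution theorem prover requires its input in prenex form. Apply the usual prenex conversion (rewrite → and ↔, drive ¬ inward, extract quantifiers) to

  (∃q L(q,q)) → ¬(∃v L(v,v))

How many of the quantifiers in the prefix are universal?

Rewrite implications/biconditionals: A → B as ¬A ∨ B.
  ¬(∃q L(q,q)) ∨ ¬(∃v L(v,v))
Push ¬ through the quantifiers and connectives to reach negation normal form:
  (∀q ¬L(q,q)) ∨ (∀v ¬L(v,v))
All bound variables are already distinct, so no renaming is needed.
Pull the quantifiers to the front (each side's bound variable is not free in the other side):
  ∀q ∀v (¬L(q,q) ∨ ¬L(v,v))
The prefix is ∀q ∀v: 2 universal, 0 existential.

2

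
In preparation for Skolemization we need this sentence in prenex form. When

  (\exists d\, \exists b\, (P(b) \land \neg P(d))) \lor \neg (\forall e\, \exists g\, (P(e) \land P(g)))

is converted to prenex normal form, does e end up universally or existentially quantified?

existential

Push ¬ through the quantifiers and connectives to reach negation normal form:
  (\exists d\, \exists b\, (P(b) \land \neg P(d))) \lor (\exists e\, \forall g\, (\neg P(e) \lor \neg P(g)))
All bound variables are already distinct, so no renaming is needed.
Finally move all quantifiers to the prefix:
  \exists d\, \exists b\, \exists e\, \forall g\, (P(b) \land \neg P(d) \lor \neg P(e) \lor \neg P(g))
The quantifier \forall e sits under an odd number of negations, so it flips to \exists e.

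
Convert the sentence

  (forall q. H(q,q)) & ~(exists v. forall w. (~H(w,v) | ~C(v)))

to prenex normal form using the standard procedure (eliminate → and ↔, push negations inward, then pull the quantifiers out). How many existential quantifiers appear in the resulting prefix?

1

Push ¬ through the quantifiers and connectives to reach negation normal form:
  (forall q. H(q,q)) & (forall v. exists w. (H(w,v) & C(v)))
Pull the quantifiers to the front (each side's bound variable is not free in the other side):
  forall q. forall v. exists w. (H(q,q) & H(w,v) & C(v))
The prefix is forall q forall v exists w: 2 universal, 1 existential.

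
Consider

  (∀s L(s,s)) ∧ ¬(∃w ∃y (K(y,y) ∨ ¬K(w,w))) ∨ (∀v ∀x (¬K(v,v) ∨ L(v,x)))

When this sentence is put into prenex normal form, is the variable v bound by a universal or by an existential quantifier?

Move each ¬ inward, flipping quantifiers it crosses:
  (∀s L(s,s)) ∧ (∀w ∀y (¬K(y,y) ∧ K(w,w))) ∨ (∀v ∀x (¬K(v,v) ∨ L(v,x)))
Finally move all quantifiers to the prefix:
  ∀s ∀w ∀y ∀v ∀x (L(s,s) ∧ ¬K(y,y) ∧ K(w,w) ∨ ¬K(v,v) ∨ L(v,x))
The quantifier ∀v sits under an even number of negations, so it remains universal.

universal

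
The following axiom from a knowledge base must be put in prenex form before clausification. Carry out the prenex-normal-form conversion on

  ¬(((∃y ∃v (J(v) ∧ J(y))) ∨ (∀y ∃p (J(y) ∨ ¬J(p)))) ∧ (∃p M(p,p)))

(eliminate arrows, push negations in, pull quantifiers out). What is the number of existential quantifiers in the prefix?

1

Drive negations inward (¬∀x A ≡ ∃x ¬A, ¬∃x A ≡ ∀x ¬A, De Morgan for ∧/∨):
  (∀y ∀v (¬J(v) ∨ ¬J(y))) ∧ (∃y ∀p (¬J(y) ∧ J(p))) ∨ (∀p ¬M(p,p))
Rename bound variables to avoid capture: y↦w1, p↦x1.
  (∀y ∀v (¬J(v) ∨ ¬J(y))) ∧ (∃w1 ∀p (¬J(w1) ∧ J(p))) ∨ (∀x1 ¬M(x1,x1))
Pull the quantifiers to the front (each side's bound variable is not free in the other side):
  ∀y ∀v ∃w1 ∀p ∀x1 ((¬J(v) ∨ ¬J(y)) ∧ ¬J(w1) ∧ J(p) ∨ ¬M(x1,x1))
The prefix is ∀y ∀v ∃w1 ∀p ∀x1: 4 universal, 1 existential.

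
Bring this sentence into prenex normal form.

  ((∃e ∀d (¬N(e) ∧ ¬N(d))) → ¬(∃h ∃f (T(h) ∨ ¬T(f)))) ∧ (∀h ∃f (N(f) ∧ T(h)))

∀e ∃d ∀h ∀f ∀q ∃v1 ((N(e) ∨ N(d) ∨ ¬T(h) ∧ T(f)) ∧ N(v1) ∧ T(q))

First replace A → B with ¬A ∨ B.
  (¬(∃e ∀d (¬N(e) ∧ ¬N(d))) ∨ ¬(∃h ∃f (T(h) ∨ ¬T(f)))) ∧ (∀h ∃f (N(f) ∧ T(h)))
Drive negations inward (¬∀x A ≡ ∃x ¬A, ¬∃x A ≡ ∀x ¬A, De Morgan for ∧/∨):
  ((∀e ∃d (N(e) ∨ N(d))) ∨ (∀h ∀f (¬T(h) ∧ T(f)))) ∧ (∀h ∃f (N(f) ∧ T(h)))
Standardize variables apart so no two quantifiers bind the same name: h↦q, f↦v1.
  ((∀e ∃d (N(e) ∨ N(d))) ∨ (∀h ∀f (¬T(h) ∧ T(f)))) ∧ (∀q ∃v1 (N(v1) ∧ T(q)))
Pull the quantifiers to the front (each side's bound variable is not free in the other side):
  ∀e ∃d ∀h ∀f ∀q ∃v1 ((N(e) ∨ N(d) ∨ ¬T(h) ∧ T(f)) ∧ N(v1) ∧ T(q))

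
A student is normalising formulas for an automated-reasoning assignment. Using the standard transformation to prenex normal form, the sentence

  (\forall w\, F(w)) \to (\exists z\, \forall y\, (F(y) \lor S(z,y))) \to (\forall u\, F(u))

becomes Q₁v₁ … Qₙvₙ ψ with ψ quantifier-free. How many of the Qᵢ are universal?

2

Eliminate → and ↔ using ¬ and ∨.
  \neg (\forall w\, F(w)) \lor \neg (\exists z\, \forall y\, (F(y) \lor S(z,y))) \lor (\forall u\, F(u))
Drive negations inward (¬∀x A ≡ ∃x ¬A, ¬∃x A ≡ ∀x ¬A, De Morgan for ∧/∨):
  (\exists w\, \neg F(w)) \lor (\forall z\, \exists y\, (\neg F(y) \land \neg S(z,y))) \lor (\forall u\, F(u))
All bound variables are already distinct, so no renaming is needed.
Finally move all quantifiers to the prefix:
  \exists w\, \forall z\, \exists y\, \forall u\, (\neg F(w) \lor \neg F(y) \land \neg S(z,y) \lor F(u))
The prefix is \exists w \forall z \exists y \forall u: 2 universal, 2 existential.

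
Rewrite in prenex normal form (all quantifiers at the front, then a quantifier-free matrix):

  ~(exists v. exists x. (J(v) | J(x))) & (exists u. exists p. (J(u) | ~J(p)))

Push ¬ through the quantifiers and connectives to reach negation normal form:
  (forall v. forall x. (~J(v) & ~J(x))) & (exists u. exists p. (J(u) | ~J(p)))
All bound variables are already distinct, so no renaming is needed.
Pull the quantifiers to the front (each side's bound variable is not free in the other side):
  forall v. forall x. exists u. exists p. (~J(v) & ~J(x) & (J(u) | ~J(p)))

forall v. forall x. exists u. exists p. (~J(v) & ~J(x) & (J(u) | ~J(p)))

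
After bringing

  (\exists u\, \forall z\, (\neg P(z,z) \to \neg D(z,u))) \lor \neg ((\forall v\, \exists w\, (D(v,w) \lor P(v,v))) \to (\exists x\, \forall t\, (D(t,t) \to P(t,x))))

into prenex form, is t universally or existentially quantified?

existential

First replace A → B with ¬A ∨ B.
  (\exists u\, \forall z\, (\neg \neg P(z,z) \lor \neg D(z,u))) \lor \neg (\neg (\forall v\, \exists w\, (D(v,w) \lor P(v,v))) \lor (\exists x\, \forall t\, (\neg D(t,t) \lor P(t,x))))
Push ¬ through the quantifiers and connectives to reach negation normal form:
  (\exists u\, \forall z\, (P(z,z) \lor \neg D(z,u))) \lor (\forall v\, \exists w\, (D(v,w) \lor P(v,v))) \land (\forall x\, \exists t\, (D(t,t) \land \neg P(t,x)))
Finally move all quantifiers to the prefix:
  \exists u\, \forall z\, \forall v\, \exists w\, \forall x\, \exists t\, (P(z,z) \lor \neg D(z,u) \lor (D(v,w) \lor P(v,v)) \land D(t,t) \land \neg P(t,x))
The quantifier \forall t sits under an odd number of negations (counting the antecedent side of each →), so it flips to \exists t.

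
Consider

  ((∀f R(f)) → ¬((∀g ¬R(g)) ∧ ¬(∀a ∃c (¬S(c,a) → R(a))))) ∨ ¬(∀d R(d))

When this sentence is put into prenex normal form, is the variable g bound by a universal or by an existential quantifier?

existential

Rewrite implications/biconditionals: A → B as ¬A ∨ B.
  ¬(∀f R(f)) ∨ ¬((∀g ¬R(g)) ∧ ¬(∀a ∃c (¬¬S(c,a) ∨ R(a)))) ∨ ¬(∀d R(d))
Push ¬ through the quantifiers and connectives to reach negation normal form:
  (∃f ¬R(f)) ∨ (∃g R(g)) ∨ (∀a ∃c (S(c,a) ∨ R(a))) ∨ (∃d ¬R(d))
All bound variables are already distinct, so no renaming is needed.
Extract every quantifier outward, since the variables are now distinct and don't occur free across branches:
  ∃f ∃g ∀a ∃c ∃d (¬R(f) ∨ R(g) ∨ S(c,a) ∨ R(a) ∨ ¬R(d))
The quantifier ∀g sits under an odd number of negations (counting the antecedent side of each →), so it flips to ∃g.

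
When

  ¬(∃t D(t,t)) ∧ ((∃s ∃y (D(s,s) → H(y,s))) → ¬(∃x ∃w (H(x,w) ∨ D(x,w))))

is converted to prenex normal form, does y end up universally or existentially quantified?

universal

Rewrite implications/biconditionals: A → B as ¬A ∨ B.
  ¬(∃t D(t,t)) ∧ (¬(∃s ∃y (¬D(s,s) ∨ H(y,s))) ∨ ¬(∃x ∃w (H(x,w) ∨ D(x,w))))
Move each ¬ inward, flipping quantifiers it crosses:
  (∀t ¬D(t,t)) ∧ ((∀s ∀y (D(s,s) ∧ ¬H(y,s))) ∨ (∀x ∀w (¬H(x,w) ∧ ¬D(x,w))))
Pull the quantifiers to the front (each side's bound variable is not free in the other side):
  ∀t ∀s ∀y ∀x ∀w (¬D(t,t) ∧ (D(s,s) ∧ ¬H(y,s) ∨ ¬H(x,w) ∧ ¬D(x,w)))
The quantifier ∃y sits under an odd number of negations (counting the antecedent side of each →), so it flips to ∀y.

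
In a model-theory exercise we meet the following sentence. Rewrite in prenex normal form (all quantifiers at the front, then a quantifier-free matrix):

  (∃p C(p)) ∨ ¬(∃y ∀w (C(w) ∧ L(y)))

Push ¬ through the quantifiers and connectives to reach negation normal form:
  (∃p C(p)) ∨ (∀y ∃w (¬C(w) ∨ ¬L(y)))
Finally move all quantifiers to the prefix:
  ∃p ∀y ∃w (C(p) ∨ ¬C(w) ∨ ¬L(y))

∃p ∀y ∃w (C(p) ∨ ¬C(w) ∨ ¬L(y))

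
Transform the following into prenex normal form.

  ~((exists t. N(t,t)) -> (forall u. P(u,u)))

exists t. exists u. (N(t,t) & ~P(u,u))

Rewrite implications/biconditionals: A → B as ¬A ∨ B.
  ~(~(exists t. N(t,t)) | (forall u. P(u,u)))
Drive negations inward (¬∀x A ≡ ∃x ¬A, ¬∃x A ≡ ∀x ¬A, De Morgan for ∧/∨):
  (exists t. N(t,t)) & (exists u. ~P(u,u))
All bound variables are already distinct, so no renaming is needed.
Finally move all quantifiers to the prefix:
  exists t. exists u. (N(t,t) & ~P(u,u))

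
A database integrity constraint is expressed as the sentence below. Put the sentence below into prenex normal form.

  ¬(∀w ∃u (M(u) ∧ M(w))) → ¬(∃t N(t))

∀w ∃u ∀t (M(u) ∧ M(w) ∨ ¬N(t))

Rewrite implications/biconditionals: A → B as ¬A ∨ B.
  ¬¬(∀w ∃u (M(u) ∧ M(w))) ∨ ¬(∃t N(t))
Move each ¬ inward, flipping quantifiers it crosses:
  (∀w ∃u (M(u) ∧ M(w))) ∨ (∀t ¬N(t))
Pull the quantifiers to the front (each side's bound variable is not free in the other side):
  ∀w ∃u ∀t (M(u) ∧ M(w) ∨ ¬N(t))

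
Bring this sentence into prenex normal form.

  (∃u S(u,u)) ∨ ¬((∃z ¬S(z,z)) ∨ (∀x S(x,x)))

Drive negations inward (¬∀x A ≡ ∃x ¬A, ¬∃x A ≡ ∀x ¬A, De Morgan for ∧/∨):
  (∃u S(u,u)) ∨ (∀z S(z,z)) ∧ (∃x ¬S(x,x))
All bound variables are already distinct, so no renaming is needed.
Finally move all quantifiers to the prefix:
  ∃u ∀z ∃x (S(u,u) ∨ S(z,z) ∧ ¬S(x,x))

∃u ∀z ∃x (S(u,u) ∨ S(z,z) ∧ ¬S(x,x))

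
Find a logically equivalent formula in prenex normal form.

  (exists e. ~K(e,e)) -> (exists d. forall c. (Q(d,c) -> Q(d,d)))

Eliminate → and ↔ using ¬ and ∨.
  ~(exists e. ~K(e,e)) | (exists d. forall c. (~Q(d,c) | Q(d,d)))
Drive negations inward (¬∀x A ≡ ∃x ¬A, ¬∃x A ≡ ∀x ¬A, De Morgan for ∧/∨):
  (forall e. K(e,e)) | (exists d. forall c. (~Q(d,c) | Q(d,d)))
All bound variables are already distinct, so no renaming is needed.
Pull the quantifiers to the front (each side's bound variable is not free in the other side):
  forall e. exists d. forall c. (K(e,e) | ~Q(d,c) | Q(d,d))

forall e. exists d. forall c. (K(e,e) | ~Q(d,c) | Q(d,d))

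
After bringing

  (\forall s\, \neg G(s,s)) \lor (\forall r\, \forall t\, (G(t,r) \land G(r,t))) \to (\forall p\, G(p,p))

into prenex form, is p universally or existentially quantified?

universal

Eliminate → and ↔ using ¬ and ∨.
  \neg ((\forall s\, \neg G(s,s)) \lor (\forall r\, \forall t\, (G(t,r) \land G(r,t)))) \lor (\forall p\, G(p,p))
Move each ¬ inward, flipping quantifiers it crosses:
  (\exists s\, G(s,s)) \land (\exists r\, \exists t\, (\neg G(t,r) \lor \neg G(r,t))) \lor (\forall p\, G(p,p))
Finally move all quantifiers to the prefix:
  \exists s\, \exists r\, \exists t\, \forall p\, (G(s,s) \land (\neg G(t,r) \lor \neg G(r,t)) \lor G(p,p))
The quantifier \forall p sits under an even number of negations (counting the antecedent side of each →), so it remains universal.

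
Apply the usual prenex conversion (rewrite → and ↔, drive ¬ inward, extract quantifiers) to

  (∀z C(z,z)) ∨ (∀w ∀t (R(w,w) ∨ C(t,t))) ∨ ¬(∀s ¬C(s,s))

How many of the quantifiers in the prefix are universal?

3

Move each ¬ inward, flipping quantifiers it crosses:
  (∀z C(z,z)) ∨ (∀w ∀t (R(w,w) ∨ C(t,t))) ∨ (∃s C(s,s))
All bound variables are already distinct, so no renaming is needed.
Finally move all quantifiers to the prefix:
  ∀z ∀w ∀t ∃s (C(z,z) ∨ R(w,w) ∨ C(t,t) ∨ C(s,s))
The prefix is ∀z ∀w ∀t ∃s: 3 universal, 1 existential.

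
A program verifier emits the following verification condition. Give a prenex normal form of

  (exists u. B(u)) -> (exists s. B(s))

forall u. exists s. (~B(u) | B(s))

Rewrite implications/biconditionals: A → B as ¬A ∨ B.
  ~(exists u. B(u)) | (exists s. B(s))
Drive negations inward (¬∀x A ≡ ∃x ¬A, ¬∃x A ≡ ∀x ¬A, De Morgan for ∧/∨):
  (forall u. ~B(u)) | (exists s. B(s))
Finally move all quantifiers to the prefix:
  forall u. exists s. (~B(u) | B(s))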